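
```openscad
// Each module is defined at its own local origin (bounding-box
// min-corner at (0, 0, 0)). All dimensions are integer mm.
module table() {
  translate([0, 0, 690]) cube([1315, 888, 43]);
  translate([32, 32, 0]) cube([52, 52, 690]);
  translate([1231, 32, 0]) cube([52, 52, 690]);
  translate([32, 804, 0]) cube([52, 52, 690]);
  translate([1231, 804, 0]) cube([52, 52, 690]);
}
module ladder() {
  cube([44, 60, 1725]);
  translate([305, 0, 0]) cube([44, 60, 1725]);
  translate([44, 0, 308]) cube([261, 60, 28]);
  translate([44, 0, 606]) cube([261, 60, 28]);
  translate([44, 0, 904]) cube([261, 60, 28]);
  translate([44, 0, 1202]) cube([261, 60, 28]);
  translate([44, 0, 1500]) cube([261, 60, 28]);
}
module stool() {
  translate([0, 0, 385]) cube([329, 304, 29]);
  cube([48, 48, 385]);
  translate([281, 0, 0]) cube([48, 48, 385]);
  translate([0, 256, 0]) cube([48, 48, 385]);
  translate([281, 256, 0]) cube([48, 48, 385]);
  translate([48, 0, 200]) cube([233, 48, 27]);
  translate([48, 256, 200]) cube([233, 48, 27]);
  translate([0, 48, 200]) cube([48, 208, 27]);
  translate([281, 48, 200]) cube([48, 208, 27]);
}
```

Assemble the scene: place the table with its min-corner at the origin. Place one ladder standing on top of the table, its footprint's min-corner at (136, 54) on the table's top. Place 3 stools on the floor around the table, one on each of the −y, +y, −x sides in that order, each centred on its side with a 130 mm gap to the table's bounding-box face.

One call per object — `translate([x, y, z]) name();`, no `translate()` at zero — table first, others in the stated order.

table();
translate([136, 54, 733]) ladder();
translate([493, -434, 0]) stool();
translate([493, 1018, 0]) stool();
translate([-459, 292, 0]) stool();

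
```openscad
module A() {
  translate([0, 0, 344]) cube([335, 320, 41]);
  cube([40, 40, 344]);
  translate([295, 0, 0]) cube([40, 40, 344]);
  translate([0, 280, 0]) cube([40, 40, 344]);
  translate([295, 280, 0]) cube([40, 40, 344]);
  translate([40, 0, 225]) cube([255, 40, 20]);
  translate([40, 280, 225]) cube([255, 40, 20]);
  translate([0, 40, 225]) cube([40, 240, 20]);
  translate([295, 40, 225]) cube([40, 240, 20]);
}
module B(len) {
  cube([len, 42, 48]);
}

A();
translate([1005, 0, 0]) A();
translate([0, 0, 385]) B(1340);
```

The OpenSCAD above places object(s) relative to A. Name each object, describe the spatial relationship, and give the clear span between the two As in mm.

A is a stool. B is a beam. A beam spans the tops of two stools. The clear span between the two stools is 670 mm.

Second stool starts at x = 1005; first ends at x = 335; clear span = 1005 − 335 = 670 mm.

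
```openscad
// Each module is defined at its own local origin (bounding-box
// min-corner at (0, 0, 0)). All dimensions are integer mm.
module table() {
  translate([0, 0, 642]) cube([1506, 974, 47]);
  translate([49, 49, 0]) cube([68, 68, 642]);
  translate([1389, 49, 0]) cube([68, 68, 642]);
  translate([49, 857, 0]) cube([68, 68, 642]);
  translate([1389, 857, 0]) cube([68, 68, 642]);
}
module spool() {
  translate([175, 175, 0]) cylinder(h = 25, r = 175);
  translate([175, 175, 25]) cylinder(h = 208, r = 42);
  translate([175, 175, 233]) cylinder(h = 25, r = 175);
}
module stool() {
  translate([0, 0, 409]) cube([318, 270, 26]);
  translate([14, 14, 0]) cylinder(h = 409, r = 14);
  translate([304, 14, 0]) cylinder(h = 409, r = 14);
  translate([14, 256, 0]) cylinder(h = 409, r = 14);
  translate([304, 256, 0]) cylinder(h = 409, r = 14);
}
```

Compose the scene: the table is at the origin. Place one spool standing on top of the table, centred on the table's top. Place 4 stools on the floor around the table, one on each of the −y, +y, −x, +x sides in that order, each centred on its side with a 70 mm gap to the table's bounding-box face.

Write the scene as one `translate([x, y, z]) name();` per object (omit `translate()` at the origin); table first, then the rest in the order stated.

table();
translate([578, 312, 689]) spool();
translate([594, -340, 0]) stool();
translate([594, 1044, 0]) stool();
translate([-388, 352, 0]) stool();
translate([1576, 352, 0]) stool();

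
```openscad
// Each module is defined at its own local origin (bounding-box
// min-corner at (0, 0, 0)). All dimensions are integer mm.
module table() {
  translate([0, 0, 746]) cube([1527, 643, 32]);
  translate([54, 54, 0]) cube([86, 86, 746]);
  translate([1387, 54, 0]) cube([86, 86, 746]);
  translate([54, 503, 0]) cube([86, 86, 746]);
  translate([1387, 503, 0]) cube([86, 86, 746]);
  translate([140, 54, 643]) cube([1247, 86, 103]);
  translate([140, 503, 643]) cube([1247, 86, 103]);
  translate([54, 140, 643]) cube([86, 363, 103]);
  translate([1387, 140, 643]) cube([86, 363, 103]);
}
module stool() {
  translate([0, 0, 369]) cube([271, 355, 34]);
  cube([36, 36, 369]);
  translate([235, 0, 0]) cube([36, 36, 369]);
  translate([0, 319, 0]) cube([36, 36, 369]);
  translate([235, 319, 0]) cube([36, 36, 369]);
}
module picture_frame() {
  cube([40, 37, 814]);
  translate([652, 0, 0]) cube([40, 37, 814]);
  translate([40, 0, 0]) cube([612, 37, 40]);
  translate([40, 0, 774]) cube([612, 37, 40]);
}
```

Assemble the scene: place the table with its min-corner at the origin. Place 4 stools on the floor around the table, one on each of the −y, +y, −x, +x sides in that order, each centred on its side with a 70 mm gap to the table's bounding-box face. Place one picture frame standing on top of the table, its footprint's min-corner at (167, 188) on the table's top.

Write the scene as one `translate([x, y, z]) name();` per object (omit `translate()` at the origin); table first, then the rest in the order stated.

table();
translate([628, -425, 0]) stool();
translate([628, 713, 0]) stool();
translate([-341, 144, 0]) stool();
translate([1597, 144, 0]) stool();
translate([167, 188, 778]) picture_frame();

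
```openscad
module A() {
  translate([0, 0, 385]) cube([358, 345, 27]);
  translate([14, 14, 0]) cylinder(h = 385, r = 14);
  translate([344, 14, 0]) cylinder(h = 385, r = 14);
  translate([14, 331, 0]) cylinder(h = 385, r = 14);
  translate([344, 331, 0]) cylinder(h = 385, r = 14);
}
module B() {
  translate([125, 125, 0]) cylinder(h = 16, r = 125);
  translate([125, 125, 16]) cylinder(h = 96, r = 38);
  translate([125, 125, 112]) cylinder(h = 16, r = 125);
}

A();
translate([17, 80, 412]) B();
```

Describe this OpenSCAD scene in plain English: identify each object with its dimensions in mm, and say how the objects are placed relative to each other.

A is a simple wooden stool: a rectangular seat 358 mm (x) by 345 mm (y), 27 mm thick, top face at z = 412 mm, on four round legs, each 28 mm in diameter. The legs rest on z = 0, each leg's axis is inset half a diameter from the nearest pair of seat edges (so the leg's bounding box is flush with the corner).

B is a spool: two coaxial disc flanges of radius 125 mm and thickness 16 mm, joined by a core cylinder of radius 38 mm and height 96 mm. The lower flange rests on z = 0 and the three cylinders share a vertical axis.

The spool is on top of the stool.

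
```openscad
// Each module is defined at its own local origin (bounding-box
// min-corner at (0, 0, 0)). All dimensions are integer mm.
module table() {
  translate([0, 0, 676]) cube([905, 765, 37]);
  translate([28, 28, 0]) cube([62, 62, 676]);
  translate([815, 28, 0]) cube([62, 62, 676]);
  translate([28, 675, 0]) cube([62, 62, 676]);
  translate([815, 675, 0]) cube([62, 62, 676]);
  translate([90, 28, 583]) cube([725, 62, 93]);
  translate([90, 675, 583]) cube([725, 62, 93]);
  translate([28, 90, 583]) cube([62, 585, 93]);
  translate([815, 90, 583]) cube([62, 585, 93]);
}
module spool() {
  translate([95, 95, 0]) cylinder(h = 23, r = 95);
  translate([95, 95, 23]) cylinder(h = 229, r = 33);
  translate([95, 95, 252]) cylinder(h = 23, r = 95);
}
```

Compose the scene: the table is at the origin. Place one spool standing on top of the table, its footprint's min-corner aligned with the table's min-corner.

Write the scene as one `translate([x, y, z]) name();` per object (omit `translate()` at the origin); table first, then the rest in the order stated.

table();
translate([0, 0, 713]) spool();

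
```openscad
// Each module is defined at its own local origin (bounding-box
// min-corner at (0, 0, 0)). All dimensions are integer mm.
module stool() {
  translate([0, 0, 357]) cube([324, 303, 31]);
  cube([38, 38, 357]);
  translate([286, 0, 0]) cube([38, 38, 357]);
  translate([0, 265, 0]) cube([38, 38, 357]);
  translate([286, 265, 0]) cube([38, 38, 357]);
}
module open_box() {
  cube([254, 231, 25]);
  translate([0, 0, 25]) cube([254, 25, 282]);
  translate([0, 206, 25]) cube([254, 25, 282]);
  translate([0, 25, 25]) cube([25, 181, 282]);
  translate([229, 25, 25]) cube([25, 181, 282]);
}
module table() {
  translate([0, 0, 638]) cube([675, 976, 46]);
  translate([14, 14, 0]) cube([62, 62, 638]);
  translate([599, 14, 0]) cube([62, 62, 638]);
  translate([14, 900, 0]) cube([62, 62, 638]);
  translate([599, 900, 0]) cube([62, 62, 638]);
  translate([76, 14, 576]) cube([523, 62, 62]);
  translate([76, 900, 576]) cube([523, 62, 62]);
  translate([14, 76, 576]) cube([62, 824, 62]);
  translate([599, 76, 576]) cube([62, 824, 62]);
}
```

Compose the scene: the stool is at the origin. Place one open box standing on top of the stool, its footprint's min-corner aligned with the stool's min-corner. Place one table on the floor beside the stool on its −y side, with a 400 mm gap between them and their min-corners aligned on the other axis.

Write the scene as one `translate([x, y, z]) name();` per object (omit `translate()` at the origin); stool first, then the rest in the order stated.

stool();
translate([0, 0, 388]) open_box();
translate([0, -1376, 0]) table();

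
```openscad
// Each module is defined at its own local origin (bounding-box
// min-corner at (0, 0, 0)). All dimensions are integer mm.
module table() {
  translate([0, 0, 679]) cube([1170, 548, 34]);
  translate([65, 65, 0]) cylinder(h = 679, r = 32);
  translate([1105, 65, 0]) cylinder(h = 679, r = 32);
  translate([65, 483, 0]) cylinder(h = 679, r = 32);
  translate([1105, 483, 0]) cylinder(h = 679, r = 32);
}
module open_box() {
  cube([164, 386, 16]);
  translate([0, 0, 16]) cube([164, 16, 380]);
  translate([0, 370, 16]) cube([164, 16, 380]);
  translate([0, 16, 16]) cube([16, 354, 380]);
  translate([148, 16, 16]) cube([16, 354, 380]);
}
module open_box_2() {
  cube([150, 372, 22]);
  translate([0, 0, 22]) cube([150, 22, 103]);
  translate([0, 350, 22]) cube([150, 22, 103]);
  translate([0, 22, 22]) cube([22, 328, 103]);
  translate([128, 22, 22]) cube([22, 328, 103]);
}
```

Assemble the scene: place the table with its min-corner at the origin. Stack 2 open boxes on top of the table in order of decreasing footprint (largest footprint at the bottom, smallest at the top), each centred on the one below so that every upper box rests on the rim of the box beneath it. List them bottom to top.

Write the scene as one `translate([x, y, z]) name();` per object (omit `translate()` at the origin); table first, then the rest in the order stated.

table();
translate([503, 81, 713]) open_box();
translate([510, 88, 1109]) open_box_2();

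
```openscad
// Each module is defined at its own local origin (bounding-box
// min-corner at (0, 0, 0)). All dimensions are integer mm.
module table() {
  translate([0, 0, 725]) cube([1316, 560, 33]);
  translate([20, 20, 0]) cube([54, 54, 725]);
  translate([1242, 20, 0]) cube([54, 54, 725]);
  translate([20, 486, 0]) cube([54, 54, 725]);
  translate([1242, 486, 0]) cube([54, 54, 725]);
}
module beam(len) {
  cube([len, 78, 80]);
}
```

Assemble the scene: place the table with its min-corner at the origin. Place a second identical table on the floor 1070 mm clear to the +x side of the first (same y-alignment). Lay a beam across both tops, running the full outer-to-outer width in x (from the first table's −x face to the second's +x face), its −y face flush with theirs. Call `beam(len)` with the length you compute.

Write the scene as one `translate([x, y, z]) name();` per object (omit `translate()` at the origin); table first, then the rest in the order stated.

table();
translate([2386, 0, 0]) table();
translate([0, 0, 758]) beam(3702);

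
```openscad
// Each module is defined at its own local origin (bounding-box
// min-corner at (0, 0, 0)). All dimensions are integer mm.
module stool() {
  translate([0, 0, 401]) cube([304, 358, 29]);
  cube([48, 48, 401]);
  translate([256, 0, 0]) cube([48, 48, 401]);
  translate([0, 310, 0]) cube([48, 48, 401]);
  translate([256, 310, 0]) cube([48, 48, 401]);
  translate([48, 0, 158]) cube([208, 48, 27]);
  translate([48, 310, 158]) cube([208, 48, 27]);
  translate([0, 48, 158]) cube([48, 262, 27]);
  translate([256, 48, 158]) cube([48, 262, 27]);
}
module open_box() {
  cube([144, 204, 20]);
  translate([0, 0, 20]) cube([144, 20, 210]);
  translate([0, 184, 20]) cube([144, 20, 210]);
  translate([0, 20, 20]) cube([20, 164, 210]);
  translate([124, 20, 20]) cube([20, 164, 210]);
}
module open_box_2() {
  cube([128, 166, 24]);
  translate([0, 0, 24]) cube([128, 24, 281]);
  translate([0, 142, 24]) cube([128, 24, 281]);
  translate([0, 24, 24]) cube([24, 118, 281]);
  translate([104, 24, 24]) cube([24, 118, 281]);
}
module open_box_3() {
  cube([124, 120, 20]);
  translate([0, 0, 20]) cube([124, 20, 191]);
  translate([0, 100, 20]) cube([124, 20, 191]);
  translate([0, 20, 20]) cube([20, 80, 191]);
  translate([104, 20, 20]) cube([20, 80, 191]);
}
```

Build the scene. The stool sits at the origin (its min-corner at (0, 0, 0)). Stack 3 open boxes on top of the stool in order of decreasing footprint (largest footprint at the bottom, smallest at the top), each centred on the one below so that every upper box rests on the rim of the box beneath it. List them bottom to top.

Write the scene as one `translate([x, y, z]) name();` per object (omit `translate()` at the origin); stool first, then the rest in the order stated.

stool();
translate([80, 77, 430]) open_box();
translate([88, 96, 660]) open_box_2();
translate([90, 119, 965]) open_box_3();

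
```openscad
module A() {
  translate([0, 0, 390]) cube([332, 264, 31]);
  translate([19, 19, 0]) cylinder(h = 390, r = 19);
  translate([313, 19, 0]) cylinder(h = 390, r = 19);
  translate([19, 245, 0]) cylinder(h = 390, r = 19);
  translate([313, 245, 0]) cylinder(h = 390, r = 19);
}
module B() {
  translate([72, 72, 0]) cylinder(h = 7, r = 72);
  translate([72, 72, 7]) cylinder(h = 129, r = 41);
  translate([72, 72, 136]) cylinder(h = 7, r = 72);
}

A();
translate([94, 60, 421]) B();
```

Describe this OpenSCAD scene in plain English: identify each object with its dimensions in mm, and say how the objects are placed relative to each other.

A is a four-legged stool. The seat is 332×264 mm, 31 mm thick, top at z = 421 mm. It stands on four round legs, each 38 mm in diameter, from z = 0 to the seat underside, each leg's axis is inset half a diameter from the nearest pair of seat edges (so the leg's bounding box is flush with the corner).

B is a spool: two coaxial disc flanges of radius 72 mm and thickness 7 mm, joined by a core cylinder of radius 41 mm and height 129 mm. The lower flange rests on z = 0 and the three cylinders share a vertical axis.

The spool is on top of the stool, centred.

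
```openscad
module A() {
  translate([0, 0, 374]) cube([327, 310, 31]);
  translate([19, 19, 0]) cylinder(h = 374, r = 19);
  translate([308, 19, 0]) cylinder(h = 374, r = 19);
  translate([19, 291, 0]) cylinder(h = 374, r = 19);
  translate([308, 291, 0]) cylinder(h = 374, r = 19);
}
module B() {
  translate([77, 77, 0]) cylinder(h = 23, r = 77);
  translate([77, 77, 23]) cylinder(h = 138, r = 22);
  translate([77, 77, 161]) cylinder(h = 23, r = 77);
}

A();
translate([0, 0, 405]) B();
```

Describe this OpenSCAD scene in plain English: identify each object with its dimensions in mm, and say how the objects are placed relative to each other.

A is a four-legged stool. The seat is a 327×310×31 mm slab whose top surface is at z = 405 mm; four round legs, each 38 mm in diameter, run from the floor (z = 0) to the underside of the seat, each leg's axis is inset half a diameter from the nearest pair of seat edges (so the leg's bounding box is flush with the corner).

B is a spool: two coaxial disc flanges of radius 77 mm and thickness 23 mm, joined by a core cylinder of radius 22 mm and height 138 mm. The lower flange rests on z = 0 and the three cylinders share a vertical axis.

The spool is on top of the stool.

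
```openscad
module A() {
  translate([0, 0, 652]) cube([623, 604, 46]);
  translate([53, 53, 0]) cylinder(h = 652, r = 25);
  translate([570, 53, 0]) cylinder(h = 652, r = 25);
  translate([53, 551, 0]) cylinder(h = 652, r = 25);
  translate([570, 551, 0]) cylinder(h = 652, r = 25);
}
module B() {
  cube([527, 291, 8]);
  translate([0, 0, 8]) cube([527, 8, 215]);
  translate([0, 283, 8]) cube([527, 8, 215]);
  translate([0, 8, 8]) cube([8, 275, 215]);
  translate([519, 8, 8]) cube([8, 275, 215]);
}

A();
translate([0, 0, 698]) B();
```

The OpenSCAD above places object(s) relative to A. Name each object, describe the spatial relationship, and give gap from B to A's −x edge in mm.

The open box's min-x is at 0; the table's min-x is 0; gap = 0 mm.

A is a table. B is an open box. The open box is on top of the table. The gap from the open box to the table's −x edge is 0 mm.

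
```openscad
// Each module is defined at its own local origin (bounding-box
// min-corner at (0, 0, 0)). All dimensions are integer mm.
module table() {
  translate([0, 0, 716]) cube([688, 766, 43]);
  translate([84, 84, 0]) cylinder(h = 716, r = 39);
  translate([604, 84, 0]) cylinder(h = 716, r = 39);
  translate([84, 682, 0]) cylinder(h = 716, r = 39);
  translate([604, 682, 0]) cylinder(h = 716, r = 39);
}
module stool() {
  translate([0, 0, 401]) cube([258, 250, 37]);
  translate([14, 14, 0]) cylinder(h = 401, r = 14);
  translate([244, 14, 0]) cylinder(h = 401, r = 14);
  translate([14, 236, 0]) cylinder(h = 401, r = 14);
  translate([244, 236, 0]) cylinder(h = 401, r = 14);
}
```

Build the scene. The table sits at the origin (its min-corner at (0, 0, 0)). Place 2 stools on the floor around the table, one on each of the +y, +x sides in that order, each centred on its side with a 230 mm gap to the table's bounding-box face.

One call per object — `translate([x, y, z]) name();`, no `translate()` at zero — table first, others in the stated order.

table();
translate([215, 996, 0]) stool();
translate([918, 258, 0]) stool();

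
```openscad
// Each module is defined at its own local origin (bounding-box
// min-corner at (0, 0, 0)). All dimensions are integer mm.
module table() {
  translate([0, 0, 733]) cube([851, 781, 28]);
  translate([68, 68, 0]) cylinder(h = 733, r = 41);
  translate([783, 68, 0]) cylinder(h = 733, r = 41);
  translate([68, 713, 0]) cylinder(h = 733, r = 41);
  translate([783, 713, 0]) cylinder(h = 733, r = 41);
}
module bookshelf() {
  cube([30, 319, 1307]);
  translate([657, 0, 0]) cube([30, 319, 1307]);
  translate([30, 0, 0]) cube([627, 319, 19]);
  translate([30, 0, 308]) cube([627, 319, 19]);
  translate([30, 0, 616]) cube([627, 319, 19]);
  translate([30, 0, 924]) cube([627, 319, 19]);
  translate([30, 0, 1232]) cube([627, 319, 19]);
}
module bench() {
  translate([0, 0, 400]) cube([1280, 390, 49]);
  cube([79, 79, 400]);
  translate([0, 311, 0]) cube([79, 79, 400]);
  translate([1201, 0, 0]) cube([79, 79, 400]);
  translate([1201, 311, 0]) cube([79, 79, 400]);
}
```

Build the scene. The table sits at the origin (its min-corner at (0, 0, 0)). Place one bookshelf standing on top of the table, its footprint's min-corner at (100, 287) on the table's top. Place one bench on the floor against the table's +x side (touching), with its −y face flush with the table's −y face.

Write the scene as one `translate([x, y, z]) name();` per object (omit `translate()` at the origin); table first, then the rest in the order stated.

table();
translate([100, 287, 761]) bookshelf();
translate([851, 0, 0]) bench();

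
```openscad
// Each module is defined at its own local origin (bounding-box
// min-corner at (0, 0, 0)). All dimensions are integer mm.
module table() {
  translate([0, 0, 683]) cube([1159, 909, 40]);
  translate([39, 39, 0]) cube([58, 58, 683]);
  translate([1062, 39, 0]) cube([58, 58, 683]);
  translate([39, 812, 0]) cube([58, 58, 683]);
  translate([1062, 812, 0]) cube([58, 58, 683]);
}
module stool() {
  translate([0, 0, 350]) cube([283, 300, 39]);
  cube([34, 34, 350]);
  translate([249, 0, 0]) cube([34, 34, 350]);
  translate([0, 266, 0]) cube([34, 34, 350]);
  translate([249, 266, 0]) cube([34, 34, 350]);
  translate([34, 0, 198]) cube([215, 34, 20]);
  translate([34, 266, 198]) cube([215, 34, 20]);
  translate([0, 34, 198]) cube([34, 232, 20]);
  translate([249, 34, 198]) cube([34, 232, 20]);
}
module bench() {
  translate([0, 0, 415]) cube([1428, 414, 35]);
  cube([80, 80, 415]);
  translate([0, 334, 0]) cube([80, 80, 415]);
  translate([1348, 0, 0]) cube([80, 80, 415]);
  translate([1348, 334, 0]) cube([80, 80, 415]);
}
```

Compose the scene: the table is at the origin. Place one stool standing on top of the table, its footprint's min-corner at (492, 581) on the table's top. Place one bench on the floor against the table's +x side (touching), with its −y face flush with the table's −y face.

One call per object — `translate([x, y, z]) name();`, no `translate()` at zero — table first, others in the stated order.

table();
translate([492, 581, 723]) stool();
translate([1159, 0, 0]) bench();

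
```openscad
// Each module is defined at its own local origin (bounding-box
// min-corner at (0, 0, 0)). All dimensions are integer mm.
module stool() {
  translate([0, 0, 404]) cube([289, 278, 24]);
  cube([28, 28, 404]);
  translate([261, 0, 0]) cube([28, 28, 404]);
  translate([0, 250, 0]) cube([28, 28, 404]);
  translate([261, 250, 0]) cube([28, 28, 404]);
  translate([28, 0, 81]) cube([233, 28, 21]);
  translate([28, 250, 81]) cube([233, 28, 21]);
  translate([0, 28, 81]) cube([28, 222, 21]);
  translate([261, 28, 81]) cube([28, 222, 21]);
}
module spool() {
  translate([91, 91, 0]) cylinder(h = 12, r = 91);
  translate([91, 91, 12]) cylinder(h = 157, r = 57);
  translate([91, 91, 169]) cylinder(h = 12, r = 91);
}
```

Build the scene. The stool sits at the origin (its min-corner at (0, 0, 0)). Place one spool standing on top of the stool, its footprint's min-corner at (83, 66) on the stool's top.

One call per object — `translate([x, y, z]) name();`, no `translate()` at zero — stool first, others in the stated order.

stool();
translate([83, 66, 428]) spool();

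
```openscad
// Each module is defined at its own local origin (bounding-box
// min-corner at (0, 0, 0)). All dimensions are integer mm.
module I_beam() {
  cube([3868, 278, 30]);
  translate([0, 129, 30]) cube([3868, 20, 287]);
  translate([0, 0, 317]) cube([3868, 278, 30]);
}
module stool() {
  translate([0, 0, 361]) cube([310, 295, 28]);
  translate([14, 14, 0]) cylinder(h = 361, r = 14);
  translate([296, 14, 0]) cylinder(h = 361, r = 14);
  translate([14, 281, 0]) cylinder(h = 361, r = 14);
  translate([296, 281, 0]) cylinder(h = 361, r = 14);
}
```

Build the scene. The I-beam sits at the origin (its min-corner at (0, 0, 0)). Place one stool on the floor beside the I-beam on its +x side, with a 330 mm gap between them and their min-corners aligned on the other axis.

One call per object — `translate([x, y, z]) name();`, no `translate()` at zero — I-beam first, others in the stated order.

I_beam();
translate([4198, 0, 0]) stool();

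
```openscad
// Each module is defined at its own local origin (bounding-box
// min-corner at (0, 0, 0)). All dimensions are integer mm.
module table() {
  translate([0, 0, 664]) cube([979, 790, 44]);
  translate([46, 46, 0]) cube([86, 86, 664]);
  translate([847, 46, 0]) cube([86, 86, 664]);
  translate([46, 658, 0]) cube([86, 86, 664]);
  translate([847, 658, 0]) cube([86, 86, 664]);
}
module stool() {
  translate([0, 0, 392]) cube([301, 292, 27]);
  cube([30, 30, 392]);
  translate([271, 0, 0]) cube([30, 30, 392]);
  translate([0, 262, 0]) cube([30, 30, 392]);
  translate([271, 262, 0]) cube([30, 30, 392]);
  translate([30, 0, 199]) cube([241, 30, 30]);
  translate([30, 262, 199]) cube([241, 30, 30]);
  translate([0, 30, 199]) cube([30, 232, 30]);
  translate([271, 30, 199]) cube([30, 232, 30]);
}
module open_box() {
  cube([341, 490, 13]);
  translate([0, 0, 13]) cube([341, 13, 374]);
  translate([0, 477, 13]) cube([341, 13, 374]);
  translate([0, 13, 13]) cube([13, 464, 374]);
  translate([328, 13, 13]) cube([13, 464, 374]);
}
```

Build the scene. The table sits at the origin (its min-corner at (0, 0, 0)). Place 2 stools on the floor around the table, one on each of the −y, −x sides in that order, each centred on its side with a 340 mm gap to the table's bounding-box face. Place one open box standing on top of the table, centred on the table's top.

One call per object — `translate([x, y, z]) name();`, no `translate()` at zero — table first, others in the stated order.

table();
translate([339, -632, 0]) stool();
translate([-641, 249, 0]) stool();
translate([319, 150, 708]) open_box();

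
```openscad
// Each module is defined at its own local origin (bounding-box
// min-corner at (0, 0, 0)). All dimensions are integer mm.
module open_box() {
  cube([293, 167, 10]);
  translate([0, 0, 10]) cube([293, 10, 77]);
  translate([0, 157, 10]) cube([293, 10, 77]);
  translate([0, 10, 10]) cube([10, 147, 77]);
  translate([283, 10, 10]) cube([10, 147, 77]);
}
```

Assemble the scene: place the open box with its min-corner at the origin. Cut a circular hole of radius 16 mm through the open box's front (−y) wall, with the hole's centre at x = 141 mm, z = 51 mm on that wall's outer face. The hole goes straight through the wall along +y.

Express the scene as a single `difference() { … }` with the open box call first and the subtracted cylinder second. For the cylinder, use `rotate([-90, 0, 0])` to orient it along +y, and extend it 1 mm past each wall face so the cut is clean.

difference() {
  open_box();
  translate([141, -1, 51]) rotate([-90, 0, 0]) cylinder(h = 12, r = 16);
}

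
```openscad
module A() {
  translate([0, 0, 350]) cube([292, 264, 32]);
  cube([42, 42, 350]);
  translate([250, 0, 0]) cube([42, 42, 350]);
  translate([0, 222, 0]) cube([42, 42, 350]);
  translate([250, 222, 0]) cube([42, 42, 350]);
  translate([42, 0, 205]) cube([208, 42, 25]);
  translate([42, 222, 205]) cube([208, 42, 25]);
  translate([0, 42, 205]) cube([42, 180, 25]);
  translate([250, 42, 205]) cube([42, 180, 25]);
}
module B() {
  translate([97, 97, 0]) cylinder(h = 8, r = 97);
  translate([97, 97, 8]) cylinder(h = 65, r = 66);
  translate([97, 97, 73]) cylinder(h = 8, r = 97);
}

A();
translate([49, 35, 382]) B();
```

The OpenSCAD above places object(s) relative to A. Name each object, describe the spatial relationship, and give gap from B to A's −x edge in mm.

A is a stool. B is a spool. The spool is on top of the stool, centred. The gap from the spool to the stool's −x edge is 49 mm.

The spool's min-x is at 49; the stool's min-x is 0; gap = 49 mm.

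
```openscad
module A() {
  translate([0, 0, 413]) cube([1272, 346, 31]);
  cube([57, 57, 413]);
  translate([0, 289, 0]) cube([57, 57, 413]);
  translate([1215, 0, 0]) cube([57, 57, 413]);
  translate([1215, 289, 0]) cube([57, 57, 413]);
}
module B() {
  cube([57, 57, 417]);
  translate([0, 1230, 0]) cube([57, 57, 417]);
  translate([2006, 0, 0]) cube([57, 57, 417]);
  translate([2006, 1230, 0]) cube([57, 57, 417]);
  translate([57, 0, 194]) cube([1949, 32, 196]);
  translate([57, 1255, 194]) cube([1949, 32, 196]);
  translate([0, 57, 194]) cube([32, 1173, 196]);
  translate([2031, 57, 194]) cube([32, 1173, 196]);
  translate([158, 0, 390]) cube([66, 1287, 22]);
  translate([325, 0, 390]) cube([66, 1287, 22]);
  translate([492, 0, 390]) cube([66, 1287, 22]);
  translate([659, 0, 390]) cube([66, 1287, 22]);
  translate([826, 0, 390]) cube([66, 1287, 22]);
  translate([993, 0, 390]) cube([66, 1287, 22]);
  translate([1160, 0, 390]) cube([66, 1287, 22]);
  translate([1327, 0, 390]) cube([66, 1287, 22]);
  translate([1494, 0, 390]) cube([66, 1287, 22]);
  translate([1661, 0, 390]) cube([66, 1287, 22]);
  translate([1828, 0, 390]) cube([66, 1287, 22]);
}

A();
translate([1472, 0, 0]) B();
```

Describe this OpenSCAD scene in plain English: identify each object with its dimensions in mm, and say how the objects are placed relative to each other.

A is a bench: a 1272×346 mm seat slab, 31 mm thick, top at z = 444 mm, on four 57×57 mm square legs flush with the seat corners and standing on z = 0.

B is a bed frame 2063 mm long (x) by 1287 mm wide (y). Four 57×57 mm corner posts, 417 mm tall, at the corners of the footprint. Four rails of 32 mm thickness and 196 mm height run between adjacent posts with their undersides at z = 194 mm, their outer faces flush with the outside of the frame (the two x-running rails run between the posts' inner faces; the two y-running rails run between the posts' inner faces). 11 slats, each 66 mm wide (x) and 22 mm thick, lie across the top of the two x-running rails, running the full 1287 mm width of the frame in y; the slats are evenly spaced along x between the inner faces of the end posts with equal gaps (rounded down to the nearest mm) at the −x end and between each pair — any rounding remainder accumulates at the +x end.

The bed frame is on the floor beside the bench on its +x side.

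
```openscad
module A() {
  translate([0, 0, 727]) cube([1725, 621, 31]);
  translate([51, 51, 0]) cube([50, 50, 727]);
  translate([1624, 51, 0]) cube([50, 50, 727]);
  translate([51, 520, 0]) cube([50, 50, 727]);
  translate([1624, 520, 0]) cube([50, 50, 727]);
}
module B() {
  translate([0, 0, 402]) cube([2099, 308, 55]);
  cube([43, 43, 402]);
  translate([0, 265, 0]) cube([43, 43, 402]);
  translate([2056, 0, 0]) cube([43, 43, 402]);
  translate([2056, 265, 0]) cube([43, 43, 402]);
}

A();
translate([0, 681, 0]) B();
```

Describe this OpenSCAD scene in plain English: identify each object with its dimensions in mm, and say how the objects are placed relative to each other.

A is a rectangular dining table. The top is 1725×621×31 mm with its upper surface at z = 758 mm. It stands on four 50×50 mm square legs, each inset 51 mm from the nearest pair of top edges, running from the floor to the underside of the top.

B is a bench: a 2099×308 mm seat slab, 55 mm thick, top at z = 457 mm, on four 43×43 mm square legs flush with the seat corners and standing on z = 0.

The bench is on the floor beside the table on its +y side.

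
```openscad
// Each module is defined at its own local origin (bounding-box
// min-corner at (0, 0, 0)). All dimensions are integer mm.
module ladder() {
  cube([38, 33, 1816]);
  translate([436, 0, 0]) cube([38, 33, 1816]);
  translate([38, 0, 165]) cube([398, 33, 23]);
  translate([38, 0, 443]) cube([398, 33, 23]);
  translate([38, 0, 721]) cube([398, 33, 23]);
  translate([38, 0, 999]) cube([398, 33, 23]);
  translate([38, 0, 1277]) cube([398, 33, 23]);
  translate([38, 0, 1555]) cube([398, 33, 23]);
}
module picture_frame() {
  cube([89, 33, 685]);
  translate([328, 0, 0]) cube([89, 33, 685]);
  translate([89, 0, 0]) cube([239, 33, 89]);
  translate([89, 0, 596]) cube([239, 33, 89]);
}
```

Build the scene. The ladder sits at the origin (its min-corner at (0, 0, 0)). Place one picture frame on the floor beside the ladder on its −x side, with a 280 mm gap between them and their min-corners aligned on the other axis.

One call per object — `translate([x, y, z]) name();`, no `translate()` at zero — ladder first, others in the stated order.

ladder();
translate([-697, 0, 0]) picture_frame();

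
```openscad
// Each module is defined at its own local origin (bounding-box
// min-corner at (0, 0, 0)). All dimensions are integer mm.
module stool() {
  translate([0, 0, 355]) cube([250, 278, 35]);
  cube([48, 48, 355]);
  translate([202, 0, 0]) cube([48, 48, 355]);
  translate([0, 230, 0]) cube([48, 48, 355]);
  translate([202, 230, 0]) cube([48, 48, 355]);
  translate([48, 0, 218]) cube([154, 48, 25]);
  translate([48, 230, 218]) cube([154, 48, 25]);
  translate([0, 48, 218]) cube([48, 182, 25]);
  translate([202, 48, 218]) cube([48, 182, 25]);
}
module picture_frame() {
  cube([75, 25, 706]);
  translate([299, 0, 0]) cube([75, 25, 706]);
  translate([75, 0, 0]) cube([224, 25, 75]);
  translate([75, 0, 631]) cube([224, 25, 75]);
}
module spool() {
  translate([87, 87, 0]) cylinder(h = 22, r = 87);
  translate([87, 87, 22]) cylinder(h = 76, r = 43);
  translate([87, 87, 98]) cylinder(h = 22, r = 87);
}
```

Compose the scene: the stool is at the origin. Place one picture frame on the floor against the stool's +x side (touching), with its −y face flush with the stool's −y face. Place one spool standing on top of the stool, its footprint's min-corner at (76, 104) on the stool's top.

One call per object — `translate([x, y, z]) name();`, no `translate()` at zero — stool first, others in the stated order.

stool();
translate([250, 0, 0]) picture_frame();
translate([76, 104, 390]) spool();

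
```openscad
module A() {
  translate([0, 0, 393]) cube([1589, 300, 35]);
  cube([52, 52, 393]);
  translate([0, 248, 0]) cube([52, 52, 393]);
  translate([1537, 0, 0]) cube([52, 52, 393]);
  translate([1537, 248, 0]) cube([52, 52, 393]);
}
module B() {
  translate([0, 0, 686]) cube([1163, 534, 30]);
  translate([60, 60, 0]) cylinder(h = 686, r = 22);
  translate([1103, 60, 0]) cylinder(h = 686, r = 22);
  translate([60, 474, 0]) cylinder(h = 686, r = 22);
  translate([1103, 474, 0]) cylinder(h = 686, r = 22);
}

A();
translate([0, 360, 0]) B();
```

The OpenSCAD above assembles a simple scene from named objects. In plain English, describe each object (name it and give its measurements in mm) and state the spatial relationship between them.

A is a bench: a 1589×300 mm seat slab, 35 mm thick, top at z = 428 mm, on four 52×52 mm square legs flush with the seat corners and standing on z = 0.

B is a rectangular dining table. The top is 1163×534×30 mm with its upper surface at z = 716 mm. It stands on four round legs of 44 mm diameter, each leg's bounding box inset 38 mm from the nearest pair of top edges, running from the floor to the underside of the top.

The table is on the floor beside the bench on its +y side.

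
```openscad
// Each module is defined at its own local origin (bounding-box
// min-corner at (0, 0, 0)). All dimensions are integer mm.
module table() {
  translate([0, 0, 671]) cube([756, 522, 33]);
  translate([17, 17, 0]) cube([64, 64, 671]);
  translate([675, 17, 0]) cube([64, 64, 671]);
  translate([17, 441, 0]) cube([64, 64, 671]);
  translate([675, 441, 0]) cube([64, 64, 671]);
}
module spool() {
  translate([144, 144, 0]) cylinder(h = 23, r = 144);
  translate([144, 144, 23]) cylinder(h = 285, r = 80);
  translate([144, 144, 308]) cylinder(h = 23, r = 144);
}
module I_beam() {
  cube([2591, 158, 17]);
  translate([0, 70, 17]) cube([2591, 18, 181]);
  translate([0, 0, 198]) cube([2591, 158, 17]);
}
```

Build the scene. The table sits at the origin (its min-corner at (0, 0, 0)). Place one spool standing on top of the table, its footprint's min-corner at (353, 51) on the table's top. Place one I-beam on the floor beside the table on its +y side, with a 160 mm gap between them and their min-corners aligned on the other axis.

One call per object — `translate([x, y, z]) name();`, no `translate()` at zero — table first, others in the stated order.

table();
translate([353, 51, 704]) spool();
translate([0, 682, 0]) I_beam();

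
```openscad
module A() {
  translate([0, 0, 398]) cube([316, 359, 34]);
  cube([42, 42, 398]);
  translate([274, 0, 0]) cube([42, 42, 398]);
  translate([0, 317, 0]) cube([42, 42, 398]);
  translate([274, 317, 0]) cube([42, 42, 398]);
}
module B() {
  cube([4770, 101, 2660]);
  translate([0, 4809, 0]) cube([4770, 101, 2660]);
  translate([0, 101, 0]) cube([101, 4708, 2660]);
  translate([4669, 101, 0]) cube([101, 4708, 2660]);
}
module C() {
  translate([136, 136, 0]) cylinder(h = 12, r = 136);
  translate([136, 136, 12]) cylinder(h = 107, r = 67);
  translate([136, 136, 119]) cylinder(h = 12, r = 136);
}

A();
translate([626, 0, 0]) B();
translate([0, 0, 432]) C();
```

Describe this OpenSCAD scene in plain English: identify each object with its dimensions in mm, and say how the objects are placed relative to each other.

A is a simple wooden stool: a rectangular seat 316 mm (x) by 359 mm (y), 34 mm thick, top face at z = 432 mm, on four square legs, each 42×42 mm in cross-section. The legs rest on z = 0, each flush with a corner of the seat.

B is the wall frame of a small rectangular building: four walls, each 2660 mm tall and 101 mm thick, enclosing a footprint 4770 mm (x) by 4910 mm (y) outside-to-outside, with no floor or roof. The front and back walls (the −y and +y sides) span the full width; the two side walls fit between them.

C is a spool: two coaxial disc flanges of radius 136 mm and thickness 12 mm, joined by a core cylinder of radius 67 mm and height 107 mm. The lower flange rests on z = 0 and the three cylinders share a vertical axis.

The house frame is on the floor beside the stool on its +x side. The spool is on top of the stool.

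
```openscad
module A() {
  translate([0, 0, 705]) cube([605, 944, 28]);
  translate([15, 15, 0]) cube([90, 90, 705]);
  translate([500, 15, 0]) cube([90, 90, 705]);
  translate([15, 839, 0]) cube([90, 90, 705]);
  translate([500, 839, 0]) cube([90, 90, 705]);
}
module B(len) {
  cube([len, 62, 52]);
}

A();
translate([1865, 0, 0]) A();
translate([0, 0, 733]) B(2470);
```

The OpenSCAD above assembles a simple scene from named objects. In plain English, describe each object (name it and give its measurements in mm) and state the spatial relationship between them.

A is a rectangular dining table. The top is 605×944×28 mm with its upper surface at z = 733 mm. It stands on four 90×90 mm square legs, each inset 15 mm from the nearest pair of top edges, running from the floor to the underside of the top.

B is a rectangular beam 2470 mm long (x), 62 mm deep (y), 52 mm thick (z).

The beam spans the tops of two tables placed 1260 mm apart, resting at z = 733 mm.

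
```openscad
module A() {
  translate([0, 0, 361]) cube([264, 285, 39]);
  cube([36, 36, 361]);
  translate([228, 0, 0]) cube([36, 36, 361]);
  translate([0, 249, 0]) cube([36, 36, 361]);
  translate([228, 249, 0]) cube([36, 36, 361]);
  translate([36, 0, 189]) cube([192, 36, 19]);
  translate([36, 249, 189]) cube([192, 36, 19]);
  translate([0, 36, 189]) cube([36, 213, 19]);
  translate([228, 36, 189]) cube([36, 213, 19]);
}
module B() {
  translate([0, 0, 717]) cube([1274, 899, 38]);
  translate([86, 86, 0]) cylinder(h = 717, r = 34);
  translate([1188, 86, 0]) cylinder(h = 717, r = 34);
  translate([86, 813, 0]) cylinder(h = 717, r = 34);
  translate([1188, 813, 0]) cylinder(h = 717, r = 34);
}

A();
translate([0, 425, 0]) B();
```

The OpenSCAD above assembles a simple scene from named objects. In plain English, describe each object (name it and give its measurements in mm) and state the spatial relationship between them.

A is a four-legged stool. The seat is a 264×285×39 mm slab whose top surface is at z = 400 mm; four square legs, each 36×36 mm in cross-section, run from the floor (z = 0) to the underside of the seat, each flush with a corner of the seat. Four stretchers, 36 mm wide and 19 mm tall, connect adjacent legs with their undersides at z = 189 mm, each running between the inner faces of the legs it joins and aligned with the legs' outer faces on the other axis.

B is a table with a 1274×899 mm rectangular top, 38 mm thick, top surface at z = 755 mm, supported by four round legs of 68 mm diameter, each leg's bounding box inset 52 mm from the nearest pair of top edges, running from the floor.

The table is on the floor beside the stool on its +y side.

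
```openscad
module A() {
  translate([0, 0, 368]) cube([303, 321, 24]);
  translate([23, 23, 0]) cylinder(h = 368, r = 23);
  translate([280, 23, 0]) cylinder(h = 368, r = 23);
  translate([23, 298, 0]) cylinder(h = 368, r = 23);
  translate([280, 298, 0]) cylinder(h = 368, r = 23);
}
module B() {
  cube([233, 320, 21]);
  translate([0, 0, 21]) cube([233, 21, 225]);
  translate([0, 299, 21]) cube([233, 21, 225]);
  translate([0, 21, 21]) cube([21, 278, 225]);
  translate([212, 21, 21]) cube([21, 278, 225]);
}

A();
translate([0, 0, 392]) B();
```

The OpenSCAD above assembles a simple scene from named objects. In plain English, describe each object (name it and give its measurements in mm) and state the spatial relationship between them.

A is a four-legged stool. The seat is a 303×321×24 mm slab whose top surface is at z = 392 mm; four round legs, each 46 mm in diameter, run from the floor (z = 0) to the underside of the seat, each leg's axis is inset half a diameter from the nearest pair of seat edges (so the leg's bounding box is flush with the corner).

B is an open-topped rectangular box: outside dimensions 233×320×246 mm, with a uniform wall and base thickness of 21 mm. The base is a full 233×320 slab on the floor; four walls sit on top of the base. The front and back walls (the −y and +y sides) span the full width; the two side walls fit between them.

The open box is on top of the stool.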